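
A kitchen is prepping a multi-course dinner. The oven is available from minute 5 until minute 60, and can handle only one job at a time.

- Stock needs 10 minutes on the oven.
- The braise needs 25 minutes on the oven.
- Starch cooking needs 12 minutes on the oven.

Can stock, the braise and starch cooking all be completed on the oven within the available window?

The oven window is 60 − 5 = 55 minutes.
Running back to back, the jobs need 10 + 25 + 12 = 47 minutes on the oven.
Since 47 ≤ 55, they fit within the window.

Yes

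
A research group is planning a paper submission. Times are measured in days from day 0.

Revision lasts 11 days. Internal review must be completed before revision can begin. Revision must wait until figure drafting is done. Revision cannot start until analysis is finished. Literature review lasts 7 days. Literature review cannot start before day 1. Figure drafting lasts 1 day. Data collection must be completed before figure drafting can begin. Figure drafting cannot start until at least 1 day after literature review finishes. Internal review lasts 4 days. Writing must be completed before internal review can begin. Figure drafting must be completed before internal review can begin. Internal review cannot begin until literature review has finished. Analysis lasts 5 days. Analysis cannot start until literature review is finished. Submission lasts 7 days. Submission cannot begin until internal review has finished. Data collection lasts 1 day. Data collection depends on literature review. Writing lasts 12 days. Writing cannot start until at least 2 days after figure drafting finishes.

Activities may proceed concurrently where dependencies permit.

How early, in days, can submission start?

Literature review waits on its own release at day 1, so it starts at day 1 and finishes at 1 + 7 = day 8.
After literature review (finishes day 8), data collection can start at day 8 and finishes at day 9.
Figure drafting needs all of data collection (finishes day 9); literature review (finishes day 8, plus 1-day gap → day 9). That puts its earliest start at day 9; it finishes at 9 + 1 = day 10.
Writing cannot begin until figure drafting (finishes day 10, plus 2-day gap → day 12). It runs from day 12 to 12 + 12 = day 24.
Internal review needs all of writing (finishes day 24); figure drafting (finishes day 10); literature review (finishes day 8). That puts its earliest start at day 24; it finishes at 24 + 4 = day 28.
Submission waits on internal review (finishes day 28), so the earliest it can start is day 28.

28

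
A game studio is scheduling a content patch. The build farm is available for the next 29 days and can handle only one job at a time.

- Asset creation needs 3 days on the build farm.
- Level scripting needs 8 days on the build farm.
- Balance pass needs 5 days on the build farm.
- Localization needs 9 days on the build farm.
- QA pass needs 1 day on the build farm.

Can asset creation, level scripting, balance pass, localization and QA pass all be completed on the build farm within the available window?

Yes

Running back to back, the jobs need 3 + 8 + 5 + 9 + 1 = 26 days on the build farm.
Since 26 ≤ 29, they fit within the window.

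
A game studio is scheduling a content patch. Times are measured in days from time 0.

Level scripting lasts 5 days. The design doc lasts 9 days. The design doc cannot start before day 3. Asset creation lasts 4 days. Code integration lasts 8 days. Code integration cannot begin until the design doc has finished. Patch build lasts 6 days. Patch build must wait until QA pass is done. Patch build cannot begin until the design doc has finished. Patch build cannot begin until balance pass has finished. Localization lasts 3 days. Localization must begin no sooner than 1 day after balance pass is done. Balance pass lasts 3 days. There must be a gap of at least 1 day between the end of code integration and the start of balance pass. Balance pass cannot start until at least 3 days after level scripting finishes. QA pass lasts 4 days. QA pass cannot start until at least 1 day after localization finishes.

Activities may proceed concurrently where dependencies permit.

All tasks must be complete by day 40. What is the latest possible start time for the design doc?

4

Nothing follows patch build; the deadline of day 40 is its only limit. It must start by 40 − 6 = day 34.
Since patch build (must start by day 34) depends on it, QA pass must finish by day 34. Backing off its 4-day duration gives a latest start of day 30.
Localization feeds into QA pass (must start by day 30, minus 1-day gap → day 29); so localization must finish by day 29 and therefore start by day 26.
Balance pass must finish in time for localization (must start by day 26, minus 1-day gap → day 25); patch build (must start by day 34). The tightest is day 25, so balance pass must start by 25 − 3 = day 22.
Code integration must finish before balance pass (must start by day 22, minus 1-day gap → day 21). With an 8-day duration, code integration must start by 21 − 8 = day 13.
The design doc feeds code integration (must start by day 13); patch build (must start by day 34). Taking the minimum, the design doc must finish by day 13 and start by 13 − 9 = day 4.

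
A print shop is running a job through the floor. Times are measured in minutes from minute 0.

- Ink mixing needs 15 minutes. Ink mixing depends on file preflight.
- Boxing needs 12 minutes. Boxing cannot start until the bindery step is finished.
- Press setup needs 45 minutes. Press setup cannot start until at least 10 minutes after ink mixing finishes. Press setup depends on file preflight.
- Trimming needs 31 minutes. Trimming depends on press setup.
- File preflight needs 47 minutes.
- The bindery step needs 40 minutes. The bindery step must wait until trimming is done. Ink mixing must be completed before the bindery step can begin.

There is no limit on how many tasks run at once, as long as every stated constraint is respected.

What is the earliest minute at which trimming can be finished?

File preflight has no prerequisites, so it starts at minute 0 and finishes at minute 47.
Ink mixing waits on file preflight (finishes minute 47), so it starts at minute 47 and finishes at 47 + 15 = minute 62.
For press setup: ink mixing (finishes minute 62, plus 10-minute gap → minute 72); file preflight (finishes minute 47). Taking the maximum gives a start of minute 72, and it finishes at 72 + 45 = minute 117.
Trimming waits on press setup (finishes minute 117), so it starts at minute 117 and finishes at 117 + 31 = minute 148.

148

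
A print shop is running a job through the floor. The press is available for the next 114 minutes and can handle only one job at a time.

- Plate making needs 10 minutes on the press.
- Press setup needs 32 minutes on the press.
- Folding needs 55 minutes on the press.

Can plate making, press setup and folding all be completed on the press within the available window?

Yes

Running back to back, the jobs need 10 + 32 + 55 = 97 minutes on the press.
Since 97 ≤ 114, they fit within the window.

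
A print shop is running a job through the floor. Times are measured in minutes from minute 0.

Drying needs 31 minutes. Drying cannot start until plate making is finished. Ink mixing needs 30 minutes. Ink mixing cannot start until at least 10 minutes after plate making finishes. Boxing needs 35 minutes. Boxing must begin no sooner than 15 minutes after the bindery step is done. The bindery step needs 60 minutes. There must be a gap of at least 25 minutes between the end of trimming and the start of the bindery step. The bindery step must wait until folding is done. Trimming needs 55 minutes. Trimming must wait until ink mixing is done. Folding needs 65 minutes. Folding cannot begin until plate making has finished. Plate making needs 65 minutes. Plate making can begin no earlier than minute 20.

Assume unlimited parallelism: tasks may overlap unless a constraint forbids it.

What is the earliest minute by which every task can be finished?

After its own release at minute 20, plate making can start at minute 20 and finishes at minute 85.
Folding cannot begin until plate making (finishes minute 85). It runs from minute 85 to 85 + 65 = minute 150.
Drying waits on plate making (finishes minute 85), so it starts at minute 85 and finishes at 85 + 31 = minute 116.
Ink mixing cannot begin until plate making (finishes minute 85, plus 10-minute gap → minute 95). It runs from minute 95 to 95 + 30 = minute 125.
Trimming waits on ink mixing (finishes minute 125), so it starts at minute 125 and finishes at 125 + 55 = minute 180.
The bindery step has to wait for trimming (finishes minute 180, plus 25-minute gap → minute 205); folding (finishes minute 150). The latest of these is minute 205, so the bindery step runs minute 205 to 205 + 60 = minute 265.
Boxing waits on the bindery step (finishes minute 265, plus 15-minute gap → minute 280), so it starts at minute 280 and finishes at 280 + 35 = minute 315.
All tasks are finished once the last one completes. Finish times: Plate making at 85, Ink mixing at 125, Drying at 116, Trimming at 180, Folding at 150, The bindery step at 265, Boxing at 315. The latest is minute 315.

315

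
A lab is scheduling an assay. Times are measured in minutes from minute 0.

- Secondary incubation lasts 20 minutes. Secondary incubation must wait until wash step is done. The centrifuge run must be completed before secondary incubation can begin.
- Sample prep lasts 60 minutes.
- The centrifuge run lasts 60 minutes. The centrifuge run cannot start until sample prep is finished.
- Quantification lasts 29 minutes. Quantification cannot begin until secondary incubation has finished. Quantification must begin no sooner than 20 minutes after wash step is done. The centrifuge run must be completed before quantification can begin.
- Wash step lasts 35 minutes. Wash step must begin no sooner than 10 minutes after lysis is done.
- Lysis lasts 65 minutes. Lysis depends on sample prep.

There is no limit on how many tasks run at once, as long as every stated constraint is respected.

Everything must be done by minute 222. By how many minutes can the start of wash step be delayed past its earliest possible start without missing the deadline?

3

Nothing blocks sample prep, so it runs from minute 0 to minute 60.
Lysis cannot begin until sample prep (finishes minute 60). It runs from minute 60 to 60 + 65 = minute 125.
After lysis (finishes minute 125, plus 10-minute gap → minute 135), wash step can start at minute 135 and finishes at minute 170.

Working backward from the deadline:
To finish by minute 222, quantification (duration 29) must start no later than minute 193.
Secondary incubation must finish before quantification (must start by minute 193). With a 20-minute duration, secondary incubation must start by 193 − 20 = minute 173.
Wash step must finish in time for secondary incubation (must start by minute 173); quantification (must start by minute 193, minus 20-minute gap → minute 173). The tightest is minute 173, so wash step must start by 173 − 35 = minute 138.
So wash step can start as early as minute 135 and as late as minute 138, giving 138 − 135 = 3 minutes of slack.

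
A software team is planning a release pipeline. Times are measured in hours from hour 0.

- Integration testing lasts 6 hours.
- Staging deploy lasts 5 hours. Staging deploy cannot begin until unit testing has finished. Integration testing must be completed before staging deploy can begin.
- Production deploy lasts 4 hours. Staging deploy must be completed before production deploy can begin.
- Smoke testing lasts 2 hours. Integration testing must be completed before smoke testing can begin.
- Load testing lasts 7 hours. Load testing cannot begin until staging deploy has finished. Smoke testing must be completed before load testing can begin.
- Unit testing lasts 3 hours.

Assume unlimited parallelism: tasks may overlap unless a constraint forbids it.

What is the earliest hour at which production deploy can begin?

11

Nothing blocks integration testing, so it runs from hour 0 to hour 6.
Unit testing has no prerequisites, so it starts at hour 0 and finishes at hour 3.
Staging deploy cannot start until unit testing (finishes hour 3); integration testing (finishes hour 6). The controlling bound is hour 6, so staging deploy finishes at 6 + 5 = hour 11.
Production deploy waits on staging deploy (finishes hour 11), so the earliest it can start is hour 11.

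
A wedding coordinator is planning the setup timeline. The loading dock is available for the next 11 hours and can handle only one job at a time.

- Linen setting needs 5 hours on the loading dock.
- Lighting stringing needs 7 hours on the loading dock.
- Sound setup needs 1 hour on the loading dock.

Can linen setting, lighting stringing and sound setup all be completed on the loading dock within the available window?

No

Running back to back, the jobs need 5 + 7 + 1 = 13 hours on the loading dock.
Since 13 > 11, they cannot all fit.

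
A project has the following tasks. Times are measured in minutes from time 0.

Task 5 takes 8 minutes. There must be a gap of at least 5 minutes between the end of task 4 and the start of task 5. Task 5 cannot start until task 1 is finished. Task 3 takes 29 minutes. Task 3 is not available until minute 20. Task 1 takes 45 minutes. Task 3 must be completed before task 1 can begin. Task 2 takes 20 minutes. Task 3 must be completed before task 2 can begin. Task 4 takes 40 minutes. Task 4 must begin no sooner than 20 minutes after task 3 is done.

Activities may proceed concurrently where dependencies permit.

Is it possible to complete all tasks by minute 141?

Yes

Task 3 cannot begin until its own release at minute 20. It runs from minute 20 to 20 + 29 = minute 49.
After task 3 (finishes minute 49, plus 20-minute gap → minute 69), task 4 can start at minute 69 and finishes at minute 109.
Task 2 waits on task 3 (finishes minute 49), so it starts at minute 49 and finishes at 49 + 20 = minute 69.
After task 3 (finishes minute 49), task 1 can start at minute 49 and finishes at minute 94.
Task 5 cannot start until task 4 (finishes minute 109, plus 5-minute gap → minute 114); task 1 (finishes minute 94). The controlling bound is minute 114, so task 5 finishes at 114 + 8 = minute 122.
Every task is finished by minute 122, which is no later than the deadline of 141, so the schedule is feasible.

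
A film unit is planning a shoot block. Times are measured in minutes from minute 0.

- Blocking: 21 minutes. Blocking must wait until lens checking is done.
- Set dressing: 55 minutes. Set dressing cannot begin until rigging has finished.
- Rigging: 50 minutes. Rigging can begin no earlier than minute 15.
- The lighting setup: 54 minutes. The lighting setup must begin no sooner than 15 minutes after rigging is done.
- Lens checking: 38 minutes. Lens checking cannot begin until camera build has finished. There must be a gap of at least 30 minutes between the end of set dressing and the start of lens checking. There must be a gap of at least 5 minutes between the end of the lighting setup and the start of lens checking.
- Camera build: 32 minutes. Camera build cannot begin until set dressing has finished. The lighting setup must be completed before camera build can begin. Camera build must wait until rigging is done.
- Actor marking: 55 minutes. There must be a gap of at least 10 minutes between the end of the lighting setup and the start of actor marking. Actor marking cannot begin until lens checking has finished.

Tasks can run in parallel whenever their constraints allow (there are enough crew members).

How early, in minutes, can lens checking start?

After its own release at minute 15, rigging can start at minute 15 and finishes at minute 65.
The lighting setup waits on rigging (finishes minute 65, plus 15-minute gap → minute 80), so it starts at minute 80 and finishes at 80 + 54 = minute 134.
Set dressing waits on rigging (finishes minute 65), so it starts at minute 65 and finishes at 65 + 55 = minute 120.
Camera build cannot start until set dressing (finishes minute 120); the lighting setup (finishes minute 134); rigging (finishes minute 65). The controlling bound is minute 134, so camera build finishes at 134 + 32 = minute 166.
Lens checking waits on camera build (finishes minute 166); set dressing (finishes minute 120, plus 30-minute gap → minute 150); the lighting setup (finishes minute 134, plus 5-minute gap → minute 139). The latest of these is minute 166, which is the earliest lens checking can start.

166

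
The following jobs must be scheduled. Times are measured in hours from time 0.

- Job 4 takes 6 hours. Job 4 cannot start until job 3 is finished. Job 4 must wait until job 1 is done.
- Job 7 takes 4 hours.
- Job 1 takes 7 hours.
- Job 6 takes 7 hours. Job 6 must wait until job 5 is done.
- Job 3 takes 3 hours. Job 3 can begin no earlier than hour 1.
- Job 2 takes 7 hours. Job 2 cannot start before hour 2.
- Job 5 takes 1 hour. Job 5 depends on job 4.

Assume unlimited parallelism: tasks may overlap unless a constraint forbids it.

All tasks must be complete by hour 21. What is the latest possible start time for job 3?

To finish by hour 21, job 6 (duration 7) must start no later than hour 14.
Since job 6 (must start by hour 14) depends on it, job 5 must finish by hour 14. Backing off its 1-hour duration gives a latest start of hour 13.
Job 4 has to be done before job 5 (must start by hour 13). That means finishing by hour 13, i.e. starting by 13 − 6 = hour 7.
Job 3 feeds into job 4 (must start by hour 7); so job 3 must finish by hour 7 and therefore start by hour 4.

4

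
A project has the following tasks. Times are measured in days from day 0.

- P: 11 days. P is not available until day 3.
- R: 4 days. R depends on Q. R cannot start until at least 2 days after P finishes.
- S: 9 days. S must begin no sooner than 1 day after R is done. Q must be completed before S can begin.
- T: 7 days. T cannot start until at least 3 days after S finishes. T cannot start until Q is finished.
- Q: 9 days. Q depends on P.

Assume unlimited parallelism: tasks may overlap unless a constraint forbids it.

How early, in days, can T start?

P cannot begin until its own release at day 3. It runs from day 3 to 3 + 11 = day 14.
Q waits on P (finishes day 14), so it starts at day 14 and finishes at 14 + 9 = day 23.
R needs all of Q (finishes day 23); P (finishes day 14, plus 2-day gap → day 16). That puts its earliest start at day 23; it finishes at 23 + 4 = day 27.
S has to wait for R (finishes day 27, plus 1-day gap → day 28); Q (finishes day 23). The latest of these is day 28, so S runs day 28 to 28 + 9 = day 37.
T waits on S (finishes day 37, plus 3-day gap → day 40); Q (finishes day 23). The latest of these is day 40, which is the earliest T can start.

40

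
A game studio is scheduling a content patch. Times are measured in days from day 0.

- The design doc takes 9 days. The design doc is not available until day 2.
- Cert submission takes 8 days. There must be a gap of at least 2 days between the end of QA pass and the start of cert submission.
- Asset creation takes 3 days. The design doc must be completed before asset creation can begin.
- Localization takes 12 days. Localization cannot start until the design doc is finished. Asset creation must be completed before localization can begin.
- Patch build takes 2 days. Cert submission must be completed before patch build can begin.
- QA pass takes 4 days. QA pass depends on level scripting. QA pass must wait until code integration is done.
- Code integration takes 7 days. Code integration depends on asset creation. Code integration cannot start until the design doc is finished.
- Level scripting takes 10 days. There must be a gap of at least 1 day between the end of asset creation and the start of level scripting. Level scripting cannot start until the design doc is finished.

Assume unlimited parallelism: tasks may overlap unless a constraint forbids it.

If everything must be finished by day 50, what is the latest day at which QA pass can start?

34

To finish by day 50, patch build (duration 2) must start no later than day 48.
Since patch build (must start by day 48) depends on it, cert submission must finish by day 48. Backing off its 8-day duration gives a latest start of day 40.
Since cert submission (must start by day 40, minus 2-day gap → day 38) depends on it, QA pass must finish by day 38. Backing off its 4-day duration gives a latest start of day 34.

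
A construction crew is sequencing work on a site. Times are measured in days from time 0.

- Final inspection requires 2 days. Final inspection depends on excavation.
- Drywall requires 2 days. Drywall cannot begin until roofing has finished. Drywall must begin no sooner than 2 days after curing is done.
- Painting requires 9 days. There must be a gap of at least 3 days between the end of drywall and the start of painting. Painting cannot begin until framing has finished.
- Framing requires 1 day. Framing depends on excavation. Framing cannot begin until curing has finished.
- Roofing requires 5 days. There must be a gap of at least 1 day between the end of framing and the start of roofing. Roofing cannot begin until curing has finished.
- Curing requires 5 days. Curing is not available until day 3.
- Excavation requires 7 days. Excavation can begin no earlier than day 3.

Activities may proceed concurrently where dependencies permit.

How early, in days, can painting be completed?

After its own release at day 3, curing can start at day 3 and finishes at day 8.
After its own release at day 3, excavation can start at day 3 and finishes at day 10.
Framing cannot start until excavation (finishes day 10); curing (finishes day 8). The controlling bound is day 10, so framing finishes at 10 + 1 = day 11.
Roofing cannot start until framing (finishes day 11, plus 1-day gap → day 12); curing (finishes day 8). The controlling bound is day 12, so roofing finishes at 12 + 5 = day 17.
Drywall cannot start until roofing (finishes day 17); curing (finishes day 8, plus 2-day gap → day 10). The controlling bound is day 17, so drywall finishes at 17 + 2 = day 19.
Painting cannot start until drywall (finishes day 19, plus 3-day gap → day 22); framing (finishes day 11). The controlling bound is day 22, so painting finishes at 22 + 9 = day 31.

31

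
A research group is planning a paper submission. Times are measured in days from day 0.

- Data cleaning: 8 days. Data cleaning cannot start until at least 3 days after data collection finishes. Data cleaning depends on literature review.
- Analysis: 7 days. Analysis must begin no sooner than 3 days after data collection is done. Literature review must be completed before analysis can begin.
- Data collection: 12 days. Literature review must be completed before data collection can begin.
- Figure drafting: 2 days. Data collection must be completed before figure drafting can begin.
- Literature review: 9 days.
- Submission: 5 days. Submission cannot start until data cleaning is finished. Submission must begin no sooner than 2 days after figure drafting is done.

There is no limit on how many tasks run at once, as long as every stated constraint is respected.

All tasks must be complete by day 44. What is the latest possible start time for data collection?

Submission has no dependents, so it just needs to finish by day 44. Starting by 44 − 5 = day 39 achieves that.
Data cleaning has to be done before submission (must start by day 39). That means finishing by day 39, i.e. starting by 39 − 8 = day 31.
Nothing follows analysis; the deadline of day 44 is its only limit. It must start by 44 − 7 = day 37.
Figure drafting must finish before submission (must start by day 39, minus 2-day gap → day 37). With a 2-day duration, figure drafting must start by 37 − 2 = day 35.
Data collection has several dependents: data cleaning (must start by day 31, minus 3-day gap → day 28); analysis (must start by day 37, minus 3-day gap → day 34); figure drafting (must start by day 35). The earliest of those limits is day 28, so data collection must start by 28 − 12 = day 16.

16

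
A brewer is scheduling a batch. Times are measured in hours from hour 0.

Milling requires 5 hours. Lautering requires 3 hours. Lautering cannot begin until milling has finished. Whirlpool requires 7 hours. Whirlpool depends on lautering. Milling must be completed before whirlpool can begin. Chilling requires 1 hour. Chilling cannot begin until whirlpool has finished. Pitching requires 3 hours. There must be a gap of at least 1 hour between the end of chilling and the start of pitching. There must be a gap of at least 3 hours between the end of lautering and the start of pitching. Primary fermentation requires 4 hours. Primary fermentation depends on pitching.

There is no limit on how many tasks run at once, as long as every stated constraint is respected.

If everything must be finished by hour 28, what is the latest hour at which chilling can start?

19

Nothing follows primary fermentation; the deadline of hour 28 is its only limit. It must start by 28 − 4 = hour 24.
Since primary fermentation (must start by hour 24) depends on it, pitching must finish by hour 24. Backing off its 3-hour duration gives a latest start of hour 21.
Chilling must finish before pitching (must start by hour 21, minus 1-hour gap → hour 20). With a 1-hour duration, chilling must start by 20 − 1 = hour 19.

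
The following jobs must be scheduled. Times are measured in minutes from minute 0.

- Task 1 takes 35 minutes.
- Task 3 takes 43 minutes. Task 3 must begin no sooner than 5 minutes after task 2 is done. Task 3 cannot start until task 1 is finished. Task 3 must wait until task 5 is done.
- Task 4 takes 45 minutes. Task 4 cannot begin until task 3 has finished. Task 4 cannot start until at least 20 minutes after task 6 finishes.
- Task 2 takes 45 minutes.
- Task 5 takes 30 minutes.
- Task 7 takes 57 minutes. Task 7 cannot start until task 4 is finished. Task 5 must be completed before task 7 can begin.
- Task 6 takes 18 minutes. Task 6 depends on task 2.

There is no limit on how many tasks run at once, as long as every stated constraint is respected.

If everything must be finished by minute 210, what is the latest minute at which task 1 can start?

30

Task 7 must finish by minute 210; it takes 57 minutes, so it must start by 210 − 57 = minute 153.
Since task 7 (must start by minute 153) depends on it, task 4 must finish by minute 153. Backing off its 45-minute duration gives a latest start of minute 108.
Task 3 must finish before task 4 (must start by minute 108). With a 43-minute duration, task 3 must start by 108 − 43 = minute 65.
Task 1 must finish before task 3 (must start by minute 65). With a 35-minute duration, task 1 must start by 65 − 35 = minute 30.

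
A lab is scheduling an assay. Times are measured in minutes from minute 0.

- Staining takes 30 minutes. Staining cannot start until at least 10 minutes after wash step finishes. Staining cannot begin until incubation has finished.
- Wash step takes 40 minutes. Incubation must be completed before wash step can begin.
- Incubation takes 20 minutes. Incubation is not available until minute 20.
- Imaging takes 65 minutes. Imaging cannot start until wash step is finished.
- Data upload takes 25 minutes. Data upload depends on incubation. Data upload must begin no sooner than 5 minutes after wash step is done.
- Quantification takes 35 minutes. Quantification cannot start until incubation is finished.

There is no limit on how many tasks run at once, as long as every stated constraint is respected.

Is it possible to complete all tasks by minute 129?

Incubation cannot begin until its own release at minute 20. It runs from minute 20 to 20 + 20 = minute 40.
Quantification waits on incubation (finishes minute 40), so it starts at minute 40 and finishes at 40 + 35 = minute 75.
Wash step cannot begin until incubation (finishes minute 40). It runs from minute 40 to 40 + 40 = minute 80.
Data upload cannot start until incubation (finishes minute 40); wash step (finishes minute 80, plus 5-minute gap → minute 85). The controlling bound is minute 85, so data upload finishes at 85 + 25 = minute 110.
Imaging cannot begin until wash step (finishes minute 80). It runs from minute 80 to 80 + 65 = minute 145.
For staining: wash step (finishes minute 80, plus 10-minute gap → minute 90); incubation (finishes minute 40). Taking the maximum gives a start of minute 90, and it finishes at 90 + 30 = minute 120.
The earliest everything can be done is minute 145, which is after the deadline of 129, so it is not possible.

No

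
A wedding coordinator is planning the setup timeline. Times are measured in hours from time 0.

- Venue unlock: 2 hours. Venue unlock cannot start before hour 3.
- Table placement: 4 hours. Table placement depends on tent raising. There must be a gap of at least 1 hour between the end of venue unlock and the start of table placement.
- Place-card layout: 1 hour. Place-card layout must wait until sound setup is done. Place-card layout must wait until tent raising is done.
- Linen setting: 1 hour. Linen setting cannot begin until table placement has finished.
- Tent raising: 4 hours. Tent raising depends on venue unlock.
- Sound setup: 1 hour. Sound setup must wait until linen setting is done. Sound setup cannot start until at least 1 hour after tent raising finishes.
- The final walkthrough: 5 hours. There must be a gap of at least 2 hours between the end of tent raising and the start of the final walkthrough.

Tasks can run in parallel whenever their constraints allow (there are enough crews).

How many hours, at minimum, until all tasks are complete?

After its own release at hour 3, venue unlock can start at hour 3 and finishes at hour 5.
Tent raising cannot begin until venue unlock (finishes hour 5). It runs from hour 5 to 5 + 4 = hour 9.
The final walkthrough cannot begin until tent raising (finishes hour 9, plus 2-hour gap → hour 11). It runs from hour 11 to 11 + 5 = hour 16.
Table placement cannot start until tent raising (finishes hour 9); venue unlock (finishes hour 5, plus 1-hour gap → hour 6). The controlling bound is hour 9, so table placement finishes at 9 + 4 = hour 13.
Linen setting cannot begin until table placement (finishes hour 13). It runs from hour 13 to 13 + 1 = hour 14.
Sound setup has to wait for linen setting (finishes hour 14); tent raising (finishes hour 9, plus 1-hour gap → hour 10). The latest of these is hour 14, so sound setup runs hour 14 to 14 + 1 = hour 15.
Place-card layout cannot start until sound setup (finishes hour 15); tent raising (finishes hour 9). The controlling bound is hour 15, so place-card layout finishes at 15 + 1 = hour 16.
All tasks are finished once the last one completes. Finish times: Venue unlock at 5, Tent raising at 9, Table placement at 13, Linen setting at 14, Sound setup at 15, Place-card layout at 16, The final walkthrough at 16. The latest is hour 16.

16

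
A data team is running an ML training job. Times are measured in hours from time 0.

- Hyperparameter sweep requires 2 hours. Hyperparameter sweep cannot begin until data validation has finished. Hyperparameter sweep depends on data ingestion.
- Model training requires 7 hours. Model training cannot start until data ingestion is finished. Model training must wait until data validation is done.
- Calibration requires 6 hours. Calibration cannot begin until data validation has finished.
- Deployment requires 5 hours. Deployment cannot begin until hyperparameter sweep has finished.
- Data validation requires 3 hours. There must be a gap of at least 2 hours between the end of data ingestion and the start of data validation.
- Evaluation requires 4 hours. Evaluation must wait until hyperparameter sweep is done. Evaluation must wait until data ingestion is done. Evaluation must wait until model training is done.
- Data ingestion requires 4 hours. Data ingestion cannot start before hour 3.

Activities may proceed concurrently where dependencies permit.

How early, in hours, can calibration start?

12

Data ingestion waits on its own release at hour 3, so it starts at hour 3 and finishes at 3 + 4 = hour 7.
Data validation waits on data ingestion (finishes hour 7, plus 2-hour gap → hour 9), so it starts at hour 9 and finishes at 9 + 3 = hour 12.
Calibration waits on data validation (finishes hour 12), so the earliest it can start is hour 12.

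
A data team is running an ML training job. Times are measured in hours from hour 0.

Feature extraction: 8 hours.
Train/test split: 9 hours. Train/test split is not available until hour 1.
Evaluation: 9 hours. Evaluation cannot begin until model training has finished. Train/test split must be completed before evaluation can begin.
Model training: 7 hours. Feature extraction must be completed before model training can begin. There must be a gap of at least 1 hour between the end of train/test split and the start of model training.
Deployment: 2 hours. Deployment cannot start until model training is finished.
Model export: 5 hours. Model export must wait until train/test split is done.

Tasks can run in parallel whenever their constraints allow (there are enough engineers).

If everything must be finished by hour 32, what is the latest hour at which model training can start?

To finish by hour 32, evaluation (duration 9) must start no later than hour 23.
Deployment must finish by hour 32; it takes 2 hours, so it must start by 32 − 2 = hour 30.
For model training: evaluation (must start by hour 23); deployment (must start by hour 30). The most restrictive is hour 23; with a 7-hour duration, model training must start by hour 16.

16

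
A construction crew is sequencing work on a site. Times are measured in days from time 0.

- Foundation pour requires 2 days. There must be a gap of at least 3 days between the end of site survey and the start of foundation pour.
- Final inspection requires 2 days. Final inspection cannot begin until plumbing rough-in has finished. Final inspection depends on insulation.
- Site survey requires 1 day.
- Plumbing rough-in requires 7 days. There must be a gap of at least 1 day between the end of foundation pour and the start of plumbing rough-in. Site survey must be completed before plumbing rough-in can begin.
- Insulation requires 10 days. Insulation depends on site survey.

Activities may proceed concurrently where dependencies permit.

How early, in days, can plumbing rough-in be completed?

14

Site survey has no prerequisites, so it starts at day 0 and finishes at day 1.
Foundation pour waits on site survey (finishes day 1, plus 3-day gap → day 4), so it starts at day 4 and finishes at 4 + 2 = day 6.
Plumbing rough-in cannot start until foundation pour (finishes day 6, plus 1-day gap → day 7); site survey (finishes day 1). The controlling bound is day 7, so plumbing rough-in finishes at 7 + 7 = day 14.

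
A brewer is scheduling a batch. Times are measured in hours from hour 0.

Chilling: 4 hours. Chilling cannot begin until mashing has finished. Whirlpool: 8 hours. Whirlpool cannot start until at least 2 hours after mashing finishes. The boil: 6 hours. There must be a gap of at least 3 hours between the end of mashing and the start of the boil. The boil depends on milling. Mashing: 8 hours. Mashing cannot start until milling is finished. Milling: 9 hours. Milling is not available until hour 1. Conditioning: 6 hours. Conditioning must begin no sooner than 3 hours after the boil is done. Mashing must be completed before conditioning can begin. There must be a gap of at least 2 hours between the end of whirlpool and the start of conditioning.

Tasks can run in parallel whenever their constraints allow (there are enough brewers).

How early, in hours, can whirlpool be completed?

Milling cannot begin until its own release at hour 1. It runs from hour 1 to 1 + 9 = hour 10.
Mashing waits on milling (finishes hour 10), so it starts at hour 10 and finishes at 10 + 8 = hour 18.
Whirlpool cannot begin until mashing (finishes hour 18, plus 2-hour gap → hour 20). It runs from hour 20 to 20 + 8 = hour 28.

28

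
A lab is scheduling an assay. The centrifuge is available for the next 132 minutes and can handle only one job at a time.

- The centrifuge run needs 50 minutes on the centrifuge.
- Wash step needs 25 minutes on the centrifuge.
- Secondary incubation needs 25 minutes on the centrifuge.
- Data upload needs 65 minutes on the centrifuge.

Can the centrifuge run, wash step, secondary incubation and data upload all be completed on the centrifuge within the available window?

Running back to back, the jobs need 50 + 25 + 25 + 65 = 165 minutes on the centrifuge.
Since 165 > 132, they cannot all fit.

No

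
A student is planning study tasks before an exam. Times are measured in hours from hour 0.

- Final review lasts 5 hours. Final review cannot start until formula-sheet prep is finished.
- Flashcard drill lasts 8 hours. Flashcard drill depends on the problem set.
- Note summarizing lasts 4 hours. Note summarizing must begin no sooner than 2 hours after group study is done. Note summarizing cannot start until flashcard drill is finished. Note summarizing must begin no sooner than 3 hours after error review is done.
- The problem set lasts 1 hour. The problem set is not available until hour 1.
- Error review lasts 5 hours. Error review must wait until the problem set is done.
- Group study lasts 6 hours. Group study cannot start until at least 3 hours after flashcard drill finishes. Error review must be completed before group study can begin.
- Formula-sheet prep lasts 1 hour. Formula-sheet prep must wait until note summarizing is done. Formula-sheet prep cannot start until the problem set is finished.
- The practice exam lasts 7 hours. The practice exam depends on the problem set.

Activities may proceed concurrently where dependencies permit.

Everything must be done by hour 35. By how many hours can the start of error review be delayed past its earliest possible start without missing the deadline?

10

The problem set waits on its own release at hour 1, so it starts at hour 1 and finishes at 1 + 1 = hour 2.
Error review cannot begin until the problem set (finishes hour 2). It runs from hour 2 to 2 + 5 = hour 7.

Working backward from the deadline:
To finish by hour 35, final review (duration 5) must start no later than hour 30.
Since final review (must start by hour 30) depends on it, formula-sheet prep must finish by hour 30. Backing off its 1-hour duration gives a latest start of hour 29.
Note summarizing has to be done before formula-sheet prep (must start by hour 29). That means finishing by hour 29, i.e. starting by 29 − 4 = hour 25.
Group study feeds into note summarizing (must start by hour 25, minus 2-hour gap → hour 23); so group study must finish by hour 23 and therefore start by hour 17.
Error review must finish in time for group study (must start by hour 17); note summarizing (must start by hour 25, minus 3-hour gap → hour 22). The tightest is hour 17, so error review must start by 17 − 5 = hour 12.
So error review can start as early as hour 2 and as late as hour 12, giving 12 − 2 = 10 hours of slack.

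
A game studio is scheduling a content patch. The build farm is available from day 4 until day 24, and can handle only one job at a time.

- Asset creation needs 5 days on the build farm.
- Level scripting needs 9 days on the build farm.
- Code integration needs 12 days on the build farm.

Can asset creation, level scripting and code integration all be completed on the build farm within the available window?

No

The build farm window is 24 − 4 = 20 days.
Running back to back, the jobs need 5 + 9 + 12 = 26 days on the build farm.
Since 26 > 20, they cannot all fit.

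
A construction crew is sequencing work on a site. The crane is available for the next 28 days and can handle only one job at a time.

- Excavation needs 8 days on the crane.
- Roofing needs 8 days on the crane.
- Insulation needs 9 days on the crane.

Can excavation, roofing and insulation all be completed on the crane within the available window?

Yes

Running back to back, the jobs need 8 + 8 + 9 = 25 days on the crane.
Since 25 ≤ 28, they fit within the window.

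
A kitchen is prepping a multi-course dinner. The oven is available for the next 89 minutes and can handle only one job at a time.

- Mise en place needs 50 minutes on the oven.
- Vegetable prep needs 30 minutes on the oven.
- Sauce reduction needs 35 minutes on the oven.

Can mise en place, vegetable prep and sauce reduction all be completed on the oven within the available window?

No

Running back to back, the jobs need 50 + 30 + 35 = 115 minutes on the oven.
Since 115 > 89, they cannot all fit.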